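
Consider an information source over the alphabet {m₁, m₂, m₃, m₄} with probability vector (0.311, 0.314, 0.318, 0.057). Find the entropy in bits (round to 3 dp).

1.810 bits

H = −Σ pᵢ log₂ pᵢ.
−0.311·log₂(0.311) = 0.5240
−0.314·log₂(0.314) = 0.5247
−0.318·log₂(0.318) = 0.5256
−0.057·log₂(0.057) = 0.2356
Sum ≈ 1.8100 → 1.810 bits.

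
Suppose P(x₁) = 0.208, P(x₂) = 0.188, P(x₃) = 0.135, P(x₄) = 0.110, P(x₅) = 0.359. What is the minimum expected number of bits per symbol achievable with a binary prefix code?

2.245 bits/symbol

Repeatedly combine the two least-probable nodes; the expected code length is the sum of the merged weights.
merge 11/100 + 27/200 → 49/200
merge 47/250 + 26/125 → 99/250
merge 49/200 + 359/1000 → 151/250
merge 99/250 + 151/250 → 1
L = 49/200 + 99/250 + 151/250 + 1 = 449/200 = 2.245 bits/symbol.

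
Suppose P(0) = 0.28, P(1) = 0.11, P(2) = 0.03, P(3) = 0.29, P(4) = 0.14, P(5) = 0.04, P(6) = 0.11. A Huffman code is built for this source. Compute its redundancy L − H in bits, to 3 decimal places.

0.033 bits

Entropy H = −Σ p log₂ p ≈ 2.4673 bits.
Huffman merges: 3/100+1/25→7/100; 7/100+11/100→9/50; 11/100+7/50→1/4; 9/50+1/4→43/100; 7/25+29/100→57/100; 43/100+57/100→1. L = 5/2 ≈ 2.5000.
L − H = 2.5000 − 2.4673 = 0.033 bits.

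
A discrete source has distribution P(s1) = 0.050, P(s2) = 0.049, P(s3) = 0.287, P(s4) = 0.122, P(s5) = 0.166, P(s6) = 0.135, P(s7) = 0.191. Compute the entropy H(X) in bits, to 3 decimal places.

H = −Σ pᵢ log₂ pᵢ.
−0.050·log₂(0.050) = 0.2161
−0.049·log₂(0.049) = 0.2132
−0.287·log₂(0.287) = 0.5169
−0.122·log₂(0.122) = 0.3703
−0.166·log₂(0.166) = 0.4301
−0.135·log₂(0.135) = 0.3900
−0.191·log₂(0.191) = 0.4562
Sum ≈ 2.5927 → 2.593 bits.

2.593 bits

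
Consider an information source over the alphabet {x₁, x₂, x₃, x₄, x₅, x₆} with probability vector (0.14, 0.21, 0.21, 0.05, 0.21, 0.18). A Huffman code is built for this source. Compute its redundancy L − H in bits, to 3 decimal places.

Entropy H = −Σ p log₂ p ≈ 2.4770 bits.
Huffman merges: 1/20+7/50→19/100; 9/50+19/100→37/100; 21/100+21/100→21/50; 21/100+37/100→29/50; 21/50+29/50→1. L = 64/25 ≈ 2.5600.
L − H = 2.5600 − 2.4770 = 0.083 bits.

0.083 bits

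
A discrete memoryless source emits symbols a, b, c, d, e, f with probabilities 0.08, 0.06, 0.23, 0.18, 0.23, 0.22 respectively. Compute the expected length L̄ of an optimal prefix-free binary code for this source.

Repeatedly combine the two least-probable nodes; the expected code length is the sum of the merged weights.
merge 3/50 + 2/25 → 7/50
merge 7/50 + 9/50 → 8/25
merge 11/50 + 23/100 → 9/20
merge 23/100 + 8/25 → 11/20
merge 9/20 + 11/20 → 1
L = 7/50 + 8/25 + 9/20 + 11/20 + 1 = 123/50 = 2.46 bits/symbol.

2.46 bits/symbol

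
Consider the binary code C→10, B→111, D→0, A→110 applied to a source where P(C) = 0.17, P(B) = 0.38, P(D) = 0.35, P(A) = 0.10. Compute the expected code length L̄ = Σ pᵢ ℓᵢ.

L̄ = Σ pᵢ·ℓᵢ = 0.17·2 + 0.38·3 + 0.35·1 + 0.10·3 = 2.13 bits/symbol.

2.13 bits/symbol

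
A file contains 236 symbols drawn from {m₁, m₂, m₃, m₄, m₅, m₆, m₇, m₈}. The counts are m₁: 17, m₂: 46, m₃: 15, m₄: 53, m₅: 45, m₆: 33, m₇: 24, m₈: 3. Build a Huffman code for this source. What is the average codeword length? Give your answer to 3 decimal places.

2.805 bits/symbol

Probabilities are the counts divided by 236.
Repeatedly combine the two least-probable nodes; the expected code length is the sum of the merged weights.
merge 3/236 + 15/236 → 9/118
merge 17/236 + 9/118 → 35/236
merge 6/59 + 33/236 → 57/236
merge 35/236 + 45/236 → 20/59
merge 23/118 + 53/236 → 99/236
merge 57/236 + 20/59 → 137/236
merge 99/236 + 137/236 → 1
L = 9/118 + 35/236 + 57/236 + 20/59 + 99/236 + 137/236 + 1 = 331/118 ≈ 2.805 bits/symbol.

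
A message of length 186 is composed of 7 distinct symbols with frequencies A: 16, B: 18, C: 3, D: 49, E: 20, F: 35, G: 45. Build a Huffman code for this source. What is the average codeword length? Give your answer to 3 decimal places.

Probabilities are the counts divided by 186.
Repeatedly combine the two least-probable nodes; the expected code length is the sum of the merged weights.
merge 1/62 + 8/93 → 19/186
merge 3/31 + 19/186 → 37/186
merge 10/93 + 35/186 → 55/186
merge 37/186 + 15/62 → 41/93
merge 49/186 + 55/186 → 52/93
merge 41/93 + 52/93 → 1
L = 19/186 + 37/186 + 55/186 + 41/93 + 52/93 + 1 = 161/62 ≈ 2.597 bits/symbol.

2.597 bits/symbol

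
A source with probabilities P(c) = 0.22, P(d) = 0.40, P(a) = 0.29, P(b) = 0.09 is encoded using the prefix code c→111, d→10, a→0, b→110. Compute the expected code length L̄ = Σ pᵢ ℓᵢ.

2.02 bits/symbol

L̄ = Σ pᵢ·ℓᵢ = 0.22·3 + 0.40·2 + 0.29·1 + 0.09·3 = 2.02 bits/symbol.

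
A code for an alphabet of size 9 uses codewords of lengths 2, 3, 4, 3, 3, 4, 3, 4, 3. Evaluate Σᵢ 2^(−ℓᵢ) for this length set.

1.0625

With common denominator 2^4 = 16: Σ 2^(−ℓᵢ) = 4/16 + 2/16 + 1/16 + 2/16 + 2/16 + 1/16 + 2/16 + 1/16 + 2/16 = 17/16 = 1.0625.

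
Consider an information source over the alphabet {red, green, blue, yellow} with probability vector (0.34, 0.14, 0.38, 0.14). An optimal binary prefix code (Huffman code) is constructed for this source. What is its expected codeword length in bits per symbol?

Repeatedly combine the two least-probable nodes; the expected code length is the sum of the merged weights.
merge 7/50 + 7/50 → 7/25
merge 7/25 + 17/50 → 31/50
merge 19/50 + 31/50 → 1
L = 7/25 + 31/50 + 1 = 19/10 = 1.9 bits/symbol.

1.9 bits/symbol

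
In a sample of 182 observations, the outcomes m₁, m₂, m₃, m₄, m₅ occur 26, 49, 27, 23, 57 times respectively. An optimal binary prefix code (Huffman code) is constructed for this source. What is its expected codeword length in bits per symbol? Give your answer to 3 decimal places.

2.269 bits/symbol

Probabilities are the counts divided by 182.
Repeatedly combine the two least-probable nodes; the expected code length is the sum of the merged weights.
merge 23/182 + 1/7 → 7/26
merge 27/182 + 7/26 → 38/91
merge 7/26 + 57/182 → 53/91
merge 38/91 + 53/91 → 1
L = 7/26 + 38/91 + 53/91 + 1 = 59/26 ≈ 2.269 bits/symbol.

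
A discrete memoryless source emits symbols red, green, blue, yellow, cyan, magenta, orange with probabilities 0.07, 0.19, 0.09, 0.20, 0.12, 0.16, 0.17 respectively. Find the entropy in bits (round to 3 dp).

H = −Σ pᵢ log₂ pᵢ.
−0.07·log₂(0.07) = 0.2686
−0.19·log₂(0.19) = 0.4552
−0.09·log₂(0.09) = 0.3127
−0.20·log₂(0.20) = 0.4644
−0.12·log₂(0.12) = 0.3671
−0.16·log₂(0.16) = 0.4230
−0.17·log₂(0.17) = 0.4346
Sum ≈ 2.7255 → 2.725 bits.

2.725 bits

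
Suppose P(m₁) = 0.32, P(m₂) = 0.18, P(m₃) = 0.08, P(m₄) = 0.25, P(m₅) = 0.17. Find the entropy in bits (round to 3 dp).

2.197 bits

H = −Σ pᵢ log₂ pᵢ.
−0.32·log₂(0.32) = 0.5260
−0.18·log₂(0.18) = 0.4453
−0.08·log₂(0.08) = 0.2915
−0.25·log₂(0.25) = 0.5000
−0.17·log₂(0.17) = 0.4346
Sum ≈ 2.1974 → 2.197 bits.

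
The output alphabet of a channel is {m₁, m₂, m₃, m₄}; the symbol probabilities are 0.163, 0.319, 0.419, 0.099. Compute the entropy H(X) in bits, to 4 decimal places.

H = −Σ pᵢ log₂ pᵢ.
−0.163·log₂(0.163) = 0.4266
−0.319·log₂(0.319) = 0.5258
−0.419·log₂(0.419) = 0.5258
−0.099·log₂(0.099) = 0.3303
Sum ≈ 1.8086 → 1.8086 bits.

1.8086 bits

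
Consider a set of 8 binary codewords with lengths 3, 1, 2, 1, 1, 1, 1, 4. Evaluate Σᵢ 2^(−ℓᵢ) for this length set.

2.9375

With common denominator 2^4 = 16: Σ 2^(−ℓᵢ) = 2/16 + 8/16 + 4/16 + 8/16 + 8/16 + 8/16 + 8/16 + 1/16 = 47/16 = 2.9375.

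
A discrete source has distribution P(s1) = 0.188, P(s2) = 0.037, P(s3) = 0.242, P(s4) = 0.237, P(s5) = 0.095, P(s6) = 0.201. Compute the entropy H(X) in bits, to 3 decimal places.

H = −Σ pᵢ log₂ pᵢ.
−0.188·log₂(0.188) = 0.4533
−0.037·log₂(0.037) = 0.1760
−0.242·log₂(0.242) = 0.4954
−0.237·log₂(0.237) = 0.4923
−0.095·log₂(0.095) = 0.3226
−0.201·log₂(0.201) = 0.4653
Sum ≈ 2.4048 → 2.405 bits.

2.405 bits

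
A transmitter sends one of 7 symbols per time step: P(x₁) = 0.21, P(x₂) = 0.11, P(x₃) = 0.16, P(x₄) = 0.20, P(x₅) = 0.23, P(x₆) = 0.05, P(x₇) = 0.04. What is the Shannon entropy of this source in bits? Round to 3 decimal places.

2.600 bits

H = −Σ pᵢ log₂ pᵢ.
−0.21·log₂(0.21) = 0.4728
−0.11·log₂(0.11) = 0.3503
−0.16·log₂(0.16) = 0.4230
−0.20·log₂(0.20) = 0.4644
−0.23·log₂(0.23) = 0.4877
−0.05·log₂(0.05) = 0.2161
−0.04·log₂(0.04) = 0.1858
Sum ≈ 2.6000 → 2.600 bits.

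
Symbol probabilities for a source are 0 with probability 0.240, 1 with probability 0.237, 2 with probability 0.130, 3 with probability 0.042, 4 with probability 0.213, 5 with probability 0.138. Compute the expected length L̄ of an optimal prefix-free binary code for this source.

Repeatedly combine the two least-probable nodes; the expected code length is the sum of the merged weights.
merge 21/500 + 13/100 → 43/250
merge 69/500 + 43/250 → 31/100
merge 213/1000 + 237/1000 → 9/20
merge 6/25 + 31/100 → 11/20
merge 9/20 + 11/20 → 1
L = 43/250 + 31/100 + 9/20 + 11/20 + 1 = 1241/500 = 2.482 bits/symbol.

2.482 bits/symbol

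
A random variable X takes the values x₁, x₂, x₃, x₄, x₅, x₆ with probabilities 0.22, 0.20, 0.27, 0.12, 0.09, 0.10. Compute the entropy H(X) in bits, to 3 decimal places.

H = −Σ pᵢ log₂ pᵢ.
−0.22·log₂(0.22) = 0.4806
−0.20·log₂(0.20) = 0.4644
−0.27·log₂(0.27) = 0.5100
−0.12·log₂(0.12) = 0.3671
−0.09·log₂(0.09) = 0.3127
−0.10·log₂(0.10) = 0.3322
Sum ≈ 2.4669 → 2.467 bits.

2.467 bits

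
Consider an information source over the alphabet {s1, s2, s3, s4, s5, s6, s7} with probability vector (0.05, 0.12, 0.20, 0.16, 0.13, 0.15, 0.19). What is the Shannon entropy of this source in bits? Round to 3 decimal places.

H = −Σ pᵢ log₂ pᵢ.
−0.05·log₂(0.05) = 0.2161
−0.12·log₂(0.12) = 0.3671
−0.20·log₂(0.20) = 0.4644
−0.16·log₂(0.16) = 0.4230
−0.13·log₂(0.13) = 0.3826
−0.15·log₂(0.15) = 0.4105
−0.19·log₂(0.19) = 0.4552
Sum ≈ 2.7190 → 2.719 bits.

2.719 bits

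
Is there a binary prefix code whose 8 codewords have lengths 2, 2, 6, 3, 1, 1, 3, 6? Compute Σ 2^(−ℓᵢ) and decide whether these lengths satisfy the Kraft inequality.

1.78125; no

With common denominator 2^6 = 64: Σ 2^(−ℓᵢ) = 16/64 + 16/64 + 1/64 + 8/64 + 32/64 + 32/64 + 8/64 + 1/64 = 114/64 = 1.78125.
Kraft's inequality requires Σ ≤ 1; here Σ = 1.78125 > 1, so no such prefix code exists.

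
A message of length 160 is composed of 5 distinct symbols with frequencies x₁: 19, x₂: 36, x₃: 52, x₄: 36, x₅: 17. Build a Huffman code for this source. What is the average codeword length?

2.225 bits/symbol

Probabilities are the counts divided by 160.
Repeatedly combine the two least-probable nodes; the expected code length is the sum of the merged weights.
merge 17/160 + 19/160 → 9/40
merge 9/40 + 9/40 → 9/20
merge 9/40 + 13/40 → 11/20
merge 9/20 + 11/20 → 1
L = 9/40 + 9/20 + 11/20 + 1 = 89/40 = 2.225 bits/symbol.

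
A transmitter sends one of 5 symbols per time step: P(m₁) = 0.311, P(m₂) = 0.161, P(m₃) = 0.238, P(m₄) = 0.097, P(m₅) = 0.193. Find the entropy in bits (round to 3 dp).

2.226 bits

H = −Σ pᵢ log₂ pᵢ.
−0.311·log₂(0.311) = 0.5240
−0.161·log₂(0.161) = 0.4242
−0.238·log₂(0.238) = 0.4929
−0.097·log₂(0.097) = 0.3265
−0.193·log₂(0.193) = 0.4581
Sum ≈ 2.2257 → 2.226 bits.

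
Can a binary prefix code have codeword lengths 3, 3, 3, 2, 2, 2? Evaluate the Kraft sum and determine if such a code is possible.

With common denominator 2^3 = 8: Σ 2^(−ℓᵢ) = 1/8 + 1/8 + 1/8 + 2/8 + 2/8 + 2/8 = 9/8 = 1.125.
Kraft's inequality requires Σ ≤ 1; here Σ = 1.125 > 1, so no such prefix code exists.

1.125; no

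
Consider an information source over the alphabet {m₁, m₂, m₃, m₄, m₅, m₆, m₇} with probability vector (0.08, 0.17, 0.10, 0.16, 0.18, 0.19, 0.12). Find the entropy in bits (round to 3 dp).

2.749 bits

H = −Σ pᵢ log₂ pᵢ.
−0.08·log₂(0.08) = 0.2915
−0.17·log₂(0.17) = 0.4346
−0.10·log₂(0.10) = 0.3322
−0.16·log₂(0.16) = 0.4230
−0.18·log₂(0.18) = 0.4453
−0.19·log₂(0.19) = 0.4552
−0.12·log₂(0.12) = 0.3671
Sum ≈ 2.7489 → 2.749 bits.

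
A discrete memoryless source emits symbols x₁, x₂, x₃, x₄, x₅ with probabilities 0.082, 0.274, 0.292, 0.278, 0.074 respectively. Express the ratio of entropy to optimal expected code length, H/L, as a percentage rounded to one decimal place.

98.2%

Entropy H = −Σ p log₂ p ≈ 2.1176 bits.
Huffman merges: 37/500+41/500→39/250; 39/250+137/500→43/100; 139/500+73/250→57/100; 43/100+57/100→1. L = 539/250 ≈ 2.1560.
Efficiency = H/L = 2.1176/2.1560 = 98.2%.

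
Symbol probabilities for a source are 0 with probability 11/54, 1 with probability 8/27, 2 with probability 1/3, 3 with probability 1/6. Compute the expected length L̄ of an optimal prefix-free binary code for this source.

2 bits/symbol

Repeatedly combine the two least-probable nodes; the expected code length is the sum of the merged weights.
merge 1/6 + 11/54 → 10/27
merge 8/27 + 1/3 → 17/27
merge 10/27 + 17/27 → 1
L = 10/27 + 17/27 + 1 = 2 bits/symbol.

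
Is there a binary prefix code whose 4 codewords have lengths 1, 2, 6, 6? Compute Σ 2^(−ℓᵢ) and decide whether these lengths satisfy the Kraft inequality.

With common denominator 2^6 = 64: Σ 2^(−ℓᵢ) = 32/64 + 16/64 + 1/64 + 1/64 = 50/64 = 0.78125.
Kraft's inequality requires Σ ≤ 1; here Σ = 0.78125 ≤ 1, so such a prefix code exists.

0.78125; yes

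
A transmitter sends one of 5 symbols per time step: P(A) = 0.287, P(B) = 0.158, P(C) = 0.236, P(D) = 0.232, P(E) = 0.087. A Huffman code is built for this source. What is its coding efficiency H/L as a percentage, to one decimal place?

99.1%

Entropy H = −Σ p log₂ p ≈ 2.2246 bits.
Huffman merges: 87/1000+79/500→49/200; 29/125+59/250→117/250; 49/200+287/1000→133/250; 117/250+133/250→1. L = 449/200 ≈ 2.2450.
Efficiency = H/L = 2.2246/2.2450 = 99.1%.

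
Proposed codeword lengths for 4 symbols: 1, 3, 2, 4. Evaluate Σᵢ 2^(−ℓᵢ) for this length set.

0.9375

With common denominator 2^4 = 16: Σ 2^(−ℓᵢ) = 8/16 + 2/16 + 4/16 + 1/16 = 15/16 = 0.9375.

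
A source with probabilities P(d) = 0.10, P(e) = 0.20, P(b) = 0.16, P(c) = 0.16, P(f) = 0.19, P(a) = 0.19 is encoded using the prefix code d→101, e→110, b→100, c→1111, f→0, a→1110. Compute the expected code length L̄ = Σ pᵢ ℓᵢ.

L̄ = Σ pᵢ·ℓᵢ = 0.10·3 + 0.20·3 + 0.16·3 + 0.16·4 + 0.19·1 + 0.19·4 = 2.97 bits/symbol.

2.97 bits/symbol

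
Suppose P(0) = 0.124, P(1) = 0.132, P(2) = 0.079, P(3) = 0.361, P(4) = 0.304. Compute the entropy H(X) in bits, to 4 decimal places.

2.1012 bits

H = −Σ pᵢ log₂ pᵢ.
−0.124·log₂(0.124) = 0.3734
−0.132·log₂(0.132) = 0.3856
−0.079·log₂(0.079) = 0.2893
−0.361·log₂(0.361) = 0.5306
−0.304·log₂(0.304) = 0.5222
Sum ≈ 2.1012 → 2.1012 bits.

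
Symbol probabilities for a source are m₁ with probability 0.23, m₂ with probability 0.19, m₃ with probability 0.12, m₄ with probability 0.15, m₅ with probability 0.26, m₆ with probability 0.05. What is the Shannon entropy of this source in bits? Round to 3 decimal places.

2.442 bits

H = −Σ pᵢ log₂ pᵢ.
−0.23·log₂(0.23) = 0.4877
−0.19·log₂(0.19) = 0.4552
−0.12·log₂(0.12) = 0.3671
−0.15·log₂(0.15) = 0.4105
−0.26·log₂(0.26) = 0.5053
−0.05·log₂(0.05) = 0.2161
Sum ≈ 2.4419 → 2.442 bits.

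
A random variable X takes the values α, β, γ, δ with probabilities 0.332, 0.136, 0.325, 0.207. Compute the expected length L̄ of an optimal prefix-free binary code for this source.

Repeatedly combine the two least-probable nodes; the expected code length is the sum of the merged weights.
merge 17/125 + 207/1000 → 343/1000
merge 13/40 + 83/250 → 657/1000
merge 343/1000 + 657/1000 → 1
L = 343/1000 + 657/1000 + 1 = 2 bits/symbol.

2 bits/symbol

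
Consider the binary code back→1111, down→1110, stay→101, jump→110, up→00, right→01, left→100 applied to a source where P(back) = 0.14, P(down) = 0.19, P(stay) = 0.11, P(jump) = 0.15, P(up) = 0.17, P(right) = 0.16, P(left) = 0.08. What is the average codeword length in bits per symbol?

L̄ = Σ pᵢ·ℓᵢ = 0.14·4 + 0.19·4 + 0.11·3 + 0.15·3 + 0.17·2 + 0.16·2 + 0.08·3 = 3 bits/symbol.

3 bits/symbol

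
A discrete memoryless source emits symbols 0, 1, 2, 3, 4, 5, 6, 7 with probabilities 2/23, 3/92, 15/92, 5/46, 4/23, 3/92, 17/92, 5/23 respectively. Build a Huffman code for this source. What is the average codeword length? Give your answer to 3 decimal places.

2.815 bits/symbol

Repeatedly combine the two least-probable nodes; the expected code length is the sum of the merged weights.
merge 3/92 + 3/92 → 3/46
merge 3/46 + 2/23 → 7/46
merge 5/46 + 7/46 → 6/23
merge 15/92 + 4/23 → 31/92
merge 17/92 + 5/23 → 37/92
merge 6/23 + 31/92 → 55/92
merge 37/92 + 55/92 → 1
L = 3/46 + 7/46 + 6/23 + 31/92 + 37/92 + 55/92 + 1 = 259/92 ≈ 2.815 bits/symbol.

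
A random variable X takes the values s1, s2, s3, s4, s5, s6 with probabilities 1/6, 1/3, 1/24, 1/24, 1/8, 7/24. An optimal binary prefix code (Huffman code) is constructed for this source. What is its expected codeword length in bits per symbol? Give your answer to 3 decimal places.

Repeatedly combine the two least-probable nodes; the expected code length is the sum of the merged weights.
merge 1/24 + 1/24 → 1/12
merge 1/12 + 1/8 → 5/24
merge 1/6 + 5/24 → 3/8
merge 7/24 + 1/3 → 5/8
merge 3/8 + 5/8 → 1
L = 1/12 + 5/24 + 3/8 + 5/8 + 1 = 55/24 ≈ 2.292 bits/symbol.

2.292 bits/symbol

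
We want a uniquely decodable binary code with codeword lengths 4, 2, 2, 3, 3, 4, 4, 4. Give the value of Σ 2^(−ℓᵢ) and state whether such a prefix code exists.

With common denominator 2^4 = 16: Σ 2^(−ℓᵢ) = 1/16 + 4/16 + 4/16 + 2/16 + 2/16 + 1/16 + 1/16 + 1/16 = 16/16 = 1.
Kraft's inequality requires Σ ≤ 1; here Σ = 1 ≤ 1, so such a prefix code exists.

1; yes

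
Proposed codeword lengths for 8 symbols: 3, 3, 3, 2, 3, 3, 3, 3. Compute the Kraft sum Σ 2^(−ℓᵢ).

With common denominator 2^3 = 8: Σ 2^(−ℓᵢ) = 1/8 + 1/8 + 1/8 + 2/8 + 1/8 + 1/8 + 1/8 + 1/8 = 9/8 = 1.125.

1.125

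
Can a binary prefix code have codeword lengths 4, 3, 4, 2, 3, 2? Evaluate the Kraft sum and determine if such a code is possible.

0.875; yes

With common denominator 2^4 = 16: Σ 2^(−ℓᵢ) = 1/16 + 2/16 + 1/16 + 4/16 + 2/16 + 4/16 = 14/16 = 0.875.
Kraft's inequality requires Σ ≤ 1; here Σ = 0.875 ≤ 1, so such a prefix code exists.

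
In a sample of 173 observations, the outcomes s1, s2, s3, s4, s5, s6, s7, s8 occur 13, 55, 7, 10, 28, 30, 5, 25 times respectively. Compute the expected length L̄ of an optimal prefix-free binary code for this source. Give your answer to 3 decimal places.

Probabilities are the counts divided by 173.
Repeatedly combine the two least-probable nodes; the expected code length is the sum of the merged weights.
merge 5/173 + 7/173 → 12/173
merge 10/173 + 12/173 → 22/173
merge 13/173 + 22/173 → 35/173
merge 25/173 + 28/173 → 53/173
merge 30/173 + 35/173 → 65/173
merge 53/173 + 55/173 → 108/173
merge 65/173 + 108/173 → 1
L = 12/173 + 22/173 + 35/173 + 53/173 + 65/173 + 108/173 + 1 = 468/173 ≈ 2.705 bits/symbol.

2.705 bits/symbol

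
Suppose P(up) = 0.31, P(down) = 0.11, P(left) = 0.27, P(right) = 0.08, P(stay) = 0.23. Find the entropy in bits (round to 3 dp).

H = −Σ pᵢ log₂ pᵢ.
−0.31·log₂(0.31) = 0.5238
−0.11·log₂(0.11) = 0.3503
−0.27·log₂(0.27) = 0.5100
−0.08·log₂(0.08) = 0.2915
−0.23·log₂(0.23) = 0.4877
Sum ≈ 2.1633 → 2.163 bits.

2.163 bits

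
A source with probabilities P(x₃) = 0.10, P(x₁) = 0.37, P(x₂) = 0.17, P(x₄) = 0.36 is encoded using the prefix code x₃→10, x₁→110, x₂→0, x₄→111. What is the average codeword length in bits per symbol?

2.56 bits/symbol

L̄ = Σ pᵢ·ℓᵢ = 0.10·2 + 0.37·3 + 0.17·1 + 0.36·3 = 2.56 bits/symbol.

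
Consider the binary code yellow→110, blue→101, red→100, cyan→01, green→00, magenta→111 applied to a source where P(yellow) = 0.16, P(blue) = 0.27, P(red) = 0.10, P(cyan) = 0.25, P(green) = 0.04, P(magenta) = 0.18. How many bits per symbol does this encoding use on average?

2.71 bits/symbol

L̄ = Σ pᵢ·ℓᵢ = 0.16·3 + 0.27·3 + 0.10·3 + 0.25·2 + 0.04·2 + 0.18·3 = 2.71 bits/symbol.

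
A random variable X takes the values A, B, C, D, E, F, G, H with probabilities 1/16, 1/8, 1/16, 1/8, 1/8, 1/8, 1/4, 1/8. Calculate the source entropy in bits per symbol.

Each probability is a power of 1/2, so log₂(1/p) is an integer.
H = Σ p·log₂(1/p) = 1/16·4 + 1/8·3 + 1/16·4 + 1/8·3 + 1/8·3 + 1/8·3 + 1/4·2 + 1/8·3 = 2.875 bits.

2.875 bits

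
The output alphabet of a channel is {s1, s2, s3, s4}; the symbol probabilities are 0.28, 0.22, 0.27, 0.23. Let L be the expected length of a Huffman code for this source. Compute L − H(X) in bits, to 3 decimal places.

Entropy H = −Σ p log₂ p ≈ 1.9925 bits.
Huffman merges: 11/50+23/100→9/20; 27/100+7/25→11/20; 9/20+11/20→1. L = 2 ≈ 2.0000.
L − H = 2.0000 − 1.9925 = 0.008 bits.

0.008 bits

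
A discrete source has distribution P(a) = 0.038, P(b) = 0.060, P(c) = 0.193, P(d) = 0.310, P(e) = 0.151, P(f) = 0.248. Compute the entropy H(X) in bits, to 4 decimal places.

2.3154 bits

H = −Σ pᵢ log₂ pᵢ.
−0.038·log₂(0.038) = 0.1793
−0.060·log₂(0.060) = 0.2435
−0.193·log₂(0.193) = 0.4581
−0.310·log₂(0.310) = 0.5238
−0.151·log₂(0.151) = 0.4118
−0.248·log₂(0.248) = 0.4989
Sum ≈ 2.3154 → 2.3154 bits.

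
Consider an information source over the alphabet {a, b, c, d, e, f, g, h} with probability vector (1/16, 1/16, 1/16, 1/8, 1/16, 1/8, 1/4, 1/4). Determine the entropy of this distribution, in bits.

2.75 bits

Each probability is a power of 1/2, so log₂(1/p) is an integer.
H = Σ p·log₂(1/p) = 1/16·4 + 1/16·4 + 1/16·4 + 1/8·3 + 1/16·4 + 1/8·3 + 1/4·2 + 1/4·2 = 2.75 bits.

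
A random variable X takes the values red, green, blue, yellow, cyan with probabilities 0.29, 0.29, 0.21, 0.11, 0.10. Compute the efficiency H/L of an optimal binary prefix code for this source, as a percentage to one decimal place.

Entropy H = −Σ p log₂ p ≈ 2.1911 bits.
Huffman merges: 1/10+11/100→21/100; 21/100+21/100→21/50; 29/100+29/100→29/50; 21/50+29/50→1. L = 221/100 ≈ 2.2100.
Efficiency = H/L = 2.1911/2.2100 = 99.1%.

99.1%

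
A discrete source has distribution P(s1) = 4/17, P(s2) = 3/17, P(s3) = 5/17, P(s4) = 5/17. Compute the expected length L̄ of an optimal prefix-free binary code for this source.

Repeatedly combine the two least-probable nodes; the expected code length is the sum of the merged weights.
merge 3/17 + 4/17 → 7/17
merge 5/17 + 5/17 → 10/17
merge 7/17 + 10/17 → 1
L = 7/17 + 10/17 + 1 = 2 bits/symbol.

2 bits/symbol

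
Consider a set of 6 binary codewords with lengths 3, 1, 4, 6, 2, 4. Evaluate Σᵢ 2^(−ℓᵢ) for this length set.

1.015625

With common denominator 2^6 = 64: Σ 2^(−ℓᵢ) = 8/64 + 32/64 + 4/64 + 1/64 + 16/64 + 4/64 = 65/64 = 1.015625.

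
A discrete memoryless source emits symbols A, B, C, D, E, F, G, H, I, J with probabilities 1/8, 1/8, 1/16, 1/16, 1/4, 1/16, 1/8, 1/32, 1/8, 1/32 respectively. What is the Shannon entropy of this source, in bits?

3.0625 bits

Each probability is a power of 1/2, so log₂(1/p) is an integer.
H = Σ p·log₂(1/p) = 1/8·3 + 1/8·3 + 1/16·4 + 1/16·4 + 1/4·2 + 1/16·4 + 1/8·3 + 1/32·5 + 1/8·3 + 1/32·5 = 3.0625 bits.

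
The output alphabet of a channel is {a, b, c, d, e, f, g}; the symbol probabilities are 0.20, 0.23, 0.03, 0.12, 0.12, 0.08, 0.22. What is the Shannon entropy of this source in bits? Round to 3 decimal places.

2.610 bits

H = −Σ pᵢ log₂ pᵢ.
−0.20·log₂(0.20) = 0.4644
−0.23·log₂(0.23) = 0.4877
−0.03·log₂(0.03) = 0.1518
−0.12·log₂(0.12) = 0.3671
−0.12·log₂(0.12) = 0.3671
−0.08·log₂(0.08) = 0.2915
−0.22·log₂(0.22) = 0.4806
Sum ≈ 2.6100 → 2.610 bits.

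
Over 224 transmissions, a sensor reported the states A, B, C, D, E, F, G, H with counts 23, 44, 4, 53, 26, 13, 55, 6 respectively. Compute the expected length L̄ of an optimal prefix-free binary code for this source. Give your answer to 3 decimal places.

2.665 bits/symbol

Probabilities are the counts divided by 224.
Repeatedly combine the two least-probable nodes; the expected code length is the sum of the merged weights.
merge 1/56 + 3/112 → 5/112
merge 5/112 + 13/224 → 23/224
merge 23/224 + 23/224 → 23/112
merge 13/112 + 11/56 → 5/16
merge 23/112 + 53/224 → 99/224
merge 55/224 + 5/16 → 125/224
merge 99/224 + 125/224 → 1
L = 5/112 + 23/224 + 23/112 + 5/16 + 99/224 + 125/224 + 1 = 597/224 ≈ 2.665 bits/symbol.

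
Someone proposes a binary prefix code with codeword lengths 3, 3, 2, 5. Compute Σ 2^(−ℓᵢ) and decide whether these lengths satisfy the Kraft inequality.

With common denominator 2^5 = 32: Σ 2^(−ℓᵢ) = 4/32 + 4/32 + 8/32 + 1/32 = 17/32 = 0.53125.
Kraft's inequality requires Σ ≤ 1; here Σ = 0.53125 ≤ 1, so such a prefix code exists.

0.53125; yes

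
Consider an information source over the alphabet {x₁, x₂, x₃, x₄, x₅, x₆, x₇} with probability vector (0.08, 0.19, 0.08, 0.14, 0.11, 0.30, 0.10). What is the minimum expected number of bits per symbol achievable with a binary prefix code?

Repeatedly combine the two least-probable nodes; the expected code length is the sum of the merged weights.
merge 2/25 + 2/25 → 4/25
merge 1/10 + 11/100 → 21/100
merge 7/50 + 4/25 → 3/10
merge 19/100 + 21/100 → 2/5
merge 3/10 + 3/10 → 3/5
merge 2/5 + 3/5 → 1
L = 4/25 + 21/100 + 3/10 + 2/5 + 3/5 + 1 = 267/100 = 2.67 bits/symbol.

2.67 bits/symbol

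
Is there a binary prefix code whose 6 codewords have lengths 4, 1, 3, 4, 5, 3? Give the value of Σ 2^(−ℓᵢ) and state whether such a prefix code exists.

0.90625; yes

With common denominator 2^5 = 32: Σ 2^(−ℓᵢ) = 2/32 + 16/32 + 4/32 + 2/32 + 1/32 + 4/32 = 29/32 = 0.90625.
Kraft's inequality requires Σ ≤ 1; here Σ = 0.90625 ≤ 1, so such a prefix code exists.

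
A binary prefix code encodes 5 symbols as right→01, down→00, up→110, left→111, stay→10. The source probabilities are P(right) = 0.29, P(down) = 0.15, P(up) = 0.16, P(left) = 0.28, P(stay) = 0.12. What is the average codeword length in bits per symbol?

L̄ = Σ pᵢ·ℓᵢ = 0.29·2 + 0.15·2 + 0.16·3 + 0.28·3 + 0.12·2 = 2.44 bits/symbol.

2.44 bits/symbol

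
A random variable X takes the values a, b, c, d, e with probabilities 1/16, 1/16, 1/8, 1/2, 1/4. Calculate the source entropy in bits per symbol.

Each probability is a power of 1/2, so log₂(1/p) is an integer.
H = Σ p·log₂(1/p) = 1/16·4 + 1/16·4 + 1/8·3 + 1/2·1 + 1/4·2 = 1.875 bits.

1.875 bits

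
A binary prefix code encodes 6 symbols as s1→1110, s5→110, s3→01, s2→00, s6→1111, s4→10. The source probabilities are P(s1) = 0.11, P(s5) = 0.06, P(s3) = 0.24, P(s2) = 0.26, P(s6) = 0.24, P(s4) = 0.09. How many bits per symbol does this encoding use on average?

2.76 bits/symbol

L̄ = Σ pᵢ·ℓᵢ = 0.11·4 + 0.06·3 + 0.24·2 + 0.26·2 + 0.24·4 + 0.09·2 = 2.76 bits/symbol.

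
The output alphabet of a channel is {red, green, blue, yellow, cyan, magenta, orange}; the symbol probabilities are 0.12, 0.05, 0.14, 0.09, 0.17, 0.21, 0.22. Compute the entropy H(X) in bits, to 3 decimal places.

2.681 bits

H = −Σ pᵢ log₂ pᵢ.
−0.12·log₂(0.12) = 0.3671
−0.05·log₂(0.05) = 0.2161
−0.14·log₂(0.14) = 0.3971
−0.09·log₂(0.09) = 0.3127
−0.17·log₂(0.17) = 0.4346
−0.21·log₂(0.21) = 0.4728
−0.22·log₂(0.22) = 0.4806
Sum ≈ 2.6809 → 2.681 bits.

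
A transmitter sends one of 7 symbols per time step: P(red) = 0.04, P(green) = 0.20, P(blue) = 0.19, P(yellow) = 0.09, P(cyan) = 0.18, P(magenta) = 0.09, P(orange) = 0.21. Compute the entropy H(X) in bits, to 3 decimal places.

H = −Σ pᵢ log₂ pᵢ.
−0.04·log₂(0.04) = 0.1858
−0.20·log₂(0.20) = 0.4644
−0.19·log₂(0.19) = 0.4552
−0.09·log₂(0.09) = 0.3127
−0.18·log₂(0.18) = 0.4453
−0.09·log₂(0.09) = 0.3127
−0.21·log₂(0.21) = 0.4728
Sum ≈ 2.6488 → 2.649 bits.

2.649 bits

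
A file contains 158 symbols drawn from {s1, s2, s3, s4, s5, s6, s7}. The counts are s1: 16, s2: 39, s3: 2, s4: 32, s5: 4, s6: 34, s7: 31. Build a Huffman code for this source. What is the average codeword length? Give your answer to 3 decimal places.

Probabilities are the counts divided by 158.
Repeatedly combine the two least-probable nodes; the expected code length is the sum of the merged weights.
merge 1/79 + 2/79 → 3/79
merge 3/79 + 8/79 → 11/79
merge 11/79 + 31/158 → 53/158
merge 16/79 + 17/79 → 33/79
merge 39/158 + 53/158 → 46/79
merge 33/79 + 46/79 → 1
L = 3/79 + 11/79 + 53/158 + 33/79 + 46/79 + 1 = 397/158 ≈ 2.513 bits/symbol.

2.513 bits/symbol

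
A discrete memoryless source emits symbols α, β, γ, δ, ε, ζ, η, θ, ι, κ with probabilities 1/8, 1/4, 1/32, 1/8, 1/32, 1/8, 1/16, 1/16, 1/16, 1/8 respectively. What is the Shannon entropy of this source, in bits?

3.0625 bits

Each probability is a power of 1/2, so log₂(1/p) is an integer.
H = Σ p·log₂(1/p) = 1/8·3 + 1/4·2 + 1/32·5 + 1/8·3 + 1/32·5 + 1/8·3 + 1/16·4 + 1/16·4 + 1/16·4 + 1/8·3 = 3.0625 bits.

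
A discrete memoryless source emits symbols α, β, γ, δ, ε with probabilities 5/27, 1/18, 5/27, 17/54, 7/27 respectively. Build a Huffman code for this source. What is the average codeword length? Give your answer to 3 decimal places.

Repeatedly combine the two least-probable nodes; the expected code length is the sum of the merged weights.
merge 1/18 + 5/27 → 13/54
merge 5/27 + 13/54 → 23/54
merge 7/27 + 17/54 → 31/54
merge 23/54 + 31/54 → 1
L = 13/54 + 23/54 + 31/54 + 1 = 121/54 ≈ 2.241 bits/symbol.

2.241 bits/symbol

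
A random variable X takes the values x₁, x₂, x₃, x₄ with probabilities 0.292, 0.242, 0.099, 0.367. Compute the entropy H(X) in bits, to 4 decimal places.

1.8750 bits

H = −Σ pᵢ log₂ pᵢ.
−0.292·log₂(0.292) = 0.5186
−0.242·log₂(0.242) = 0.4954
−0.099·log₂(0.099) = 0.3303
−0.367·log₂(0.367) = 0.5307
Sum ≈ 1.8750 → 1.8750 bits.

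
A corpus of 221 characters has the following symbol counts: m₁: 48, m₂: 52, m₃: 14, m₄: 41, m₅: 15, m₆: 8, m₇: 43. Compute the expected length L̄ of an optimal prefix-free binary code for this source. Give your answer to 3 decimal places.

Probabilities are the counts divided by 221.
Repeatedly combine the two least-probable nodes; the expected code length is the sum of the merged weights.
merge 8/221 + 14/221 → 22/221
merge 15/221 + 22/221 → 37/221
merge 37/221 + 41/221 → 6/17
merge 43/221 + 48/221 → 7/17
merge 4/17 + 6/17 → 10/17
merge 7/17 + 10/17 → 1
L = 22/221 + 37/221 + 6/17 + 7/17 + 10/17 + 1 = 579/221 ≈ 2.620 bits/symbol.

2.620 bits/symbol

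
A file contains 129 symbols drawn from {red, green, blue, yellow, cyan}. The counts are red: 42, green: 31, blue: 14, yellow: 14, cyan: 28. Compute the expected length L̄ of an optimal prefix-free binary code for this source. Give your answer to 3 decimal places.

2.217 bits/symbol

Probabilities are the counts divided by 129.
Repeatedly combine the two least-probable nodes; the expected code length is the sum of the merged weights.
merge 14/129 + 14/129 → 28/129
merge 28/129 + 28/129 → 56/129
merge 31/129 + 14/43 → 73/129
merge 56/129 + 73/129 → 1
L = 28/129 + 56/129 + 73/129 + 1 = 286/129 ≈ 2.217 bits/symbol.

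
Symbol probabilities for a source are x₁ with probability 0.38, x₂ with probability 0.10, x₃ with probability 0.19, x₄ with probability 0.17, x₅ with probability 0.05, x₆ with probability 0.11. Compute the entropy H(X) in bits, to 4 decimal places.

2.3188 bits

H = −Σ pᵢ log₂ pᵢ.
−0.38·log₂(0.38) = 0.5305
−0.10·log₂(0.10) = 0.3322
−0.19·log₂(0.19) = 0.4552
−0.17·log₂(0.17) = 0.4346
−0.05·log₂(0.05) = 0.2161
−0.11·log₂(0.11) = 0.3503
Sum ≈ 2.3188 → 2.3188 bits.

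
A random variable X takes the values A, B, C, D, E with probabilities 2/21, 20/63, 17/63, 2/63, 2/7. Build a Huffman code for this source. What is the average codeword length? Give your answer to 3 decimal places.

2.127 bits/symbol

Repeatedly combine the two least-probable nodes; the expected code length is the sum of the merged weights.
merge 2/63 + 2/21 → 8/63
merge 8/63 + 17/63 → 25/63
merge 2/7 + 20/63 → 38/63
merge 25/63 + 38/63 → 1
L = 8/63 + 25/63 + 38/63 + 1 = 134/63 ≈ 2.127 bits/symbol.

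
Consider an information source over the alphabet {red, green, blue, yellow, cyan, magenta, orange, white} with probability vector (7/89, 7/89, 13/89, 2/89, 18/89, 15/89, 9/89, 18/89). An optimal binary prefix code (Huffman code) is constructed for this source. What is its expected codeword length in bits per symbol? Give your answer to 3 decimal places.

Repeatedly combine the two least-probable nodes; the expected code length is the sum of the merged weights.
merge 2/89 + 7/89 → 9/89
merge 7/89 + 9/89 → 16/89
merge 9/89 + 13/89 → 22/89
merge 15/89 + 16/89 → 31/89
merge 18/89 + 18/89 → 36/89
merge 22/89 + 31/89 → 53/89
merge 36/89 + 53/89 → 1
L = 9/89 + 16/89 + 22/89 + 31/89 + 36/89 + 53/89 + 1 = 256/89 ≈ 2.876 bits/symbol.

2.876 bits/symbol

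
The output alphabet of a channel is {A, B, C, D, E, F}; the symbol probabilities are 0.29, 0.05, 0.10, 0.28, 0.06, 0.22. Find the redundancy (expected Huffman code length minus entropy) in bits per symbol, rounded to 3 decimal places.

0.015 bits

Entropy H = −Σ p log₂ p ≈ 2.3045 bits.
Huffman merges: 1/20+3/50→11/100; 1/10+11/100→21/100; 21/100+11/50→43/100; 7/25+29/100→57/100; 43/100+57/100→1. L = 58/25 ≈ 2.3200.
L − H = 2.3200 − 2.3045 = 0.015 bits.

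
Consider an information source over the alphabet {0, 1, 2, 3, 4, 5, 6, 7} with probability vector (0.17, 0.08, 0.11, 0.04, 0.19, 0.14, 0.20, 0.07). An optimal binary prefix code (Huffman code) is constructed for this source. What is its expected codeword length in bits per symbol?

2.91 bits/symbol

Repeatedly combine the two least-probable nodes; the expected code length is the sum of the merged weights.
merge 1/25 + 7/100 → 11/100
merge 2/25 + 11/100 → 19/100
merge 11/100 + 7/50 → 1/4
merge 17/100 + 19/100 → 9/25
merge 19/100 + 1/5 → 39/100
merge 1/4 + 9/25 → 61/100
merge 39/100 + 61/100 → 1
L = 11/100 + 19/100 + 1/4 + 9/25 + 39/100 + 61/100 + 1 = 291/100 = 2.91 bits/symbol.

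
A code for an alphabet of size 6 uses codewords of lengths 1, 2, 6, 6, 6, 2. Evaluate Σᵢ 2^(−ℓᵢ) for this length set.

1.046875

With common denominator 2^6 = 64: Σ 2^(−ℓᵢ) = 32/64 + 16/64 + 1/64 + 1/64 + 1/64 + 16/64 = 67/64 = 1.046875.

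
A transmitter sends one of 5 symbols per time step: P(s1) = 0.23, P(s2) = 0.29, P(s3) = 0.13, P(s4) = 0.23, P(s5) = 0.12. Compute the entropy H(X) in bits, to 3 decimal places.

H = −Σ pᵢ log₂ pᵢ.
−0.23·log₂(0.23) = 0.4877
−0.29·log₂(0.29) = 0.5179
−0.13·log₂(0.13) = 0.3826
−0.23·log₂(0.23) = 0.4877
−0.12·log₂(0.12) = 0.3671
Sum ≈ 2.2430 → 2.243 bits.

2.243 bits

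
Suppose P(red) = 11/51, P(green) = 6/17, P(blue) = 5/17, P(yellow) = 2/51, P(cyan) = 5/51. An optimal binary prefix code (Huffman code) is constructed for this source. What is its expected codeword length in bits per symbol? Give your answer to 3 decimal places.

Repeatedly combine the two least-probable nodes; the expected code length is the sum of the merged weights.
merge 2/51 + 5/51 → 7/51
merge 7/51 + 11/51 → 6/17
merge 5/17 + 6/17 → 11/17
merge 6/17 + 11/17 → 1
L = 7/51 + 6/17 + 11/17 + 1 = 109/51 ≈ 2.137 bits/symbol.

2.137 bits/symbol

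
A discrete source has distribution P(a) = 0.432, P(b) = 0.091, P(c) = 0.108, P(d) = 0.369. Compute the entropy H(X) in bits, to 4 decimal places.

1.7153 bits

H = −Σ pᵢ log₂ pᵢ.
−0.432·log₂(0.432) = 0.5231
−0.091·log₂(0.091) = 0.3147
−0.108·log₂(0.108) = 0.3468
−0.369·log₂(0.369) = 0.5307
Sum ≈ 1.7153 → 1.7153 bits.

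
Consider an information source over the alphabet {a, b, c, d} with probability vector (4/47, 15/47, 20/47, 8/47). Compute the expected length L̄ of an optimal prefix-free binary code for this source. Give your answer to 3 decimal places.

Repeatedly combine the two least-probable nodes; the expected code length is the sum of the merged weights.
merge 4/47 + 8/47 → 12/47
merge 12/47 + 15/47 → 27/47
merge 20/47 + 27/47 → 1
L = 12/47 + 27/47 + 1 = 86/47 ≈ 1.830 bits/symbol.

1.830 bits/symbol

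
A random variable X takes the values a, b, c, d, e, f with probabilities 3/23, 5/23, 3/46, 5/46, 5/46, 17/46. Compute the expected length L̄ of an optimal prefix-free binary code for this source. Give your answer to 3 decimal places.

Repeatedly combine the two least-probable nodes; the expected code length is the sum of the merged weights.
merge 3/46 + 5/46 → 4/23
merge 5/46 + 3/23 → 11/46
merge 4/23 + 5/23 → 9/23
merge 11/46 + 17/46 → 14/23
merge 9/23 + 14/23 → 1
L = 4/23 + 11/46 + 9/23 + 14/23 + 1 = 111/46 ≈ 2.413 bits/symbol.

2.413 bits/symbol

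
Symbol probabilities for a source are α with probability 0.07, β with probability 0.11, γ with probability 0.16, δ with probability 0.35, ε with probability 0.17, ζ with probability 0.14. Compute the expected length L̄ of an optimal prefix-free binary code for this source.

2.48 bits/symbol

Repeatedly combine the two least-probable nodes; the expected code length is the sum of the merged weights.
merge 7/100 + 11/100 → 9/50
merge 7/50 + 4/25 → 3/10
merge 17/100 + 9/50 → 7/20
merge 3/10 + 7/20 → 13/20
merge 7/20 + 13/20 → 1
L = 9/50 + 3/10 + 7/20 + 13/20 + 1 = 62/25 = 2.48 bits/symbol.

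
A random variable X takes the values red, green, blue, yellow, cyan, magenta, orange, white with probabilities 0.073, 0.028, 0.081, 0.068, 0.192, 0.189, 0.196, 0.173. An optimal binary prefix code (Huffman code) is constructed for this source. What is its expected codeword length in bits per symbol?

Repeatedly combine the two least-probable nodes; the expected code length is the sum of the merged weights.
merge 7/250 + 17/250 → 12/125
merge 73/1000 + 81/1000 → 77/500
merge 12/125 + 77/500 → 1/4
merge 173/1000 + 189/1000 → 181/500
merge 24/125 + 49/250 → 97/250
merge 1/4 + 181/500 → 153/250
merge 97/250 + 153/250 → 1
L = 12/125 + 77/500 + 1/4 + 181/500 + 97/250 + 153/250 + 1 = 1431/500 = 2.862 bits/symbol.

2.862 bits/symbol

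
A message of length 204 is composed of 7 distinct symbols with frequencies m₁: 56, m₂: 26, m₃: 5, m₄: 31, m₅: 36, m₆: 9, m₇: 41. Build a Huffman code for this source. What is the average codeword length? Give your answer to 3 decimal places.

2.593 bits/symbol

Probabilities are the counts divided by 204.
Repeatedly combine the two least-probable nodes; the expected code length is the sum of the merged weights.
merge 5/204 + 3/68 → 7/102
merge 7/102 + 13/102 → 10/51
merge 31/204 + 3/17 → 67/204
merge 10/51 + 41/204 → 27/68
merge 14/51 + 67/204 → 41/68
merge 27/68 + 41/68 → 1
L = 7/102 + 10/51 + 67/204 + 27/68 + 41/68 + 1 = 529/204 ≈ 2.593 bits/symbol.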